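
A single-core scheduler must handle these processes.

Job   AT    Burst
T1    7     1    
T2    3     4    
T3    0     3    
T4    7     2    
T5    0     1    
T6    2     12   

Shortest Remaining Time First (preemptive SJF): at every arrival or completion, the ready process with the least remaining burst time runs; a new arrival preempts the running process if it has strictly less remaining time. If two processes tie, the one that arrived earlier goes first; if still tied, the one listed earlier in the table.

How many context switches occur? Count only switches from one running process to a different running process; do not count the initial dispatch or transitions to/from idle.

5

Schedule: | T5 0-1 | T3 1-4 | T2 4-8 | T1 8-9 | T4 9-11 | T6 11-23 |
Completion: T1=9  T2=8  T3=4  T4=11  T5=1  T6=23
Turnaround (C−A): T1=2  T2=5  T3=4  T4=4  T5=1  T6=21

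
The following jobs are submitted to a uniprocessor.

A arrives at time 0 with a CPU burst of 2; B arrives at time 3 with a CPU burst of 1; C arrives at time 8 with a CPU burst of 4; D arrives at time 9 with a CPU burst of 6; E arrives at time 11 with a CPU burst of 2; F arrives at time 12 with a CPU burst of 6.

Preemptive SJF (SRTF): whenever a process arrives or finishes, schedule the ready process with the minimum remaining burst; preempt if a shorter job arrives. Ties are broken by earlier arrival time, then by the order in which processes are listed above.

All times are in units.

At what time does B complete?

Schedule: | A 0-2 | idle 2-3 | B 3-4 | idle 4-8 | C 8-12 | E 12-14 | D 14-20 | F 20-26 |
Completion: A=2  B=4  C=12  D=20  E=14  F=26
Turnaround (C−A): A=2  B=1  C=4  D=11  E=3  F=14

4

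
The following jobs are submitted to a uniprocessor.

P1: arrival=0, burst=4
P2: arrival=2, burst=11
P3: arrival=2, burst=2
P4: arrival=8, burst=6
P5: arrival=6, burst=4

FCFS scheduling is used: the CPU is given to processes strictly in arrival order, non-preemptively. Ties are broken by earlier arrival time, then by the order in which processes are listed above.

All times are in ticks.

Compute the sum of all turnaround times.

66

Timeline: | P1 0-4 | P2 4-15 | P3 15-17 | P5 17-21 | P4 21-27 |
Completion: P1=4  P2=15  P3=17  P4=27  P5=21
Turnaround (C−A): P1=4  P2=13  P3=15  P4=19  P5=15
Turnaround = completion − arrival: P1=4, P2=13, P3=15, P4=19, P5=15
Total turnaround = 4 + 13 + 15 + 19 + 15 = 66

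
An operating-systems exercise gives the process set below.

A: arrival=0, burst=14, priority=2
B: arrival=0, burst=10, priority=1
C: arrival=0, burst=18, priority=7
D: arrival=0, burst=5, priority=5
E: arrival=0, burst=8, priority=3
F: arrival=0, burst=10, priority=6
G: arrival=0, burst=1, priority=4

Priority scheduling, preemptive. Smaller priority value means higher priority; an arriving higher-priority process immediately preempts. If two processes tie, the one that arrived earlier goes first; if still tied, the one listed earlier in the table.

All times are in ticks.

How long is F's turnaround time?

Schedule: | B 0-10 | A 10-24 | E 24-32 | G 32-33 | D 33-38 | F 38-48 | C 48-66 |
Completion: A=24  B=10  C=66  D=38  E=32  F=48  G=33
Turnaround (C−A): A=24  B=10  C=66  D=38  E=32  F=48  G=33
Turnaround(F) = completion − arrival = 48 − 0 = 48

48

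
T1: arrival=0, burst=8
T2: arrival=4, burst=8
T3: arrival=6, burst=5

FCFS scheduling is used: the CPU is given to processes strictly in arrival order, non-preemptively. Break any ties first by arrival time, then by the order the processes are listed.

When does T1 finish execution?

Gantt: | T1 0-8 | T2 8-16 | T3 16-21 |
Completion: T1=8  T2=16  T3=21
Turnaround (C−A): T1=8  T2=12  T3=15

8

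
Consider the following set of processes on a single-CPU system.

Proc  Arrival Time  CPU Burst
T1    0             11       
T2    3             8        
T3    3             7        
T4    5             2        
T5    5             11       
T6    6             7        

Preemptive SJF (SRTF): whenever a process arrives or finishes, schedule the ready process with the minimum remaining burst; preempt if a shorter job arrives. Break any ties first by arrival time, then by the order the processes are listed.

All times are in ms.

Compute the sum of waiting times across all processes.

Timeline: | T1 0-3 | T3 3-5 | T4 5-7 | T3 7-12 | T6 12-19 | T1 19-27 | T2 27-35 | T5 35-46 |
Completion: T1=27  T2=35  T3=12  T4=7  T5=46  T6=19
Turnaround (C−A): T1=27  T2=32  T3=9  T4=2  T5=41  T6=13
Waiting = turnaround − burst: T1=16, T2=24, T3=2, T4=0, T5=30, T6=6
Total waiting = 16 + 24 + 2 + 0 + 30 + 6 = 78

78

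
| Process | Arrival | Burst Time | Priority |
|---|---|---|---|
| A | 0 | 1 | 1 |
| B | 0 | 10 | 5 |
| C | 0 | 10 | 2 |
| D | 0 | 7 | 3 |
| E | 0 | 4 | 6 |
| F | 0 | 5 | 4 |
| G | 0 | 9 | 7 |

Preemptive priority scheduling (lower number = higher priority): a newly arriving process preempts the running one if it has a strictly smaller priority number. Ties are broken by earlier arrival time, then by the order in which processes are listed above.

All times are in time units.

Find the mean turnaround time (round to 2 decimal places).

Timeline: | A 0-1 | C 1-11 | D 11-18 | F 18-23 | B 23-33 | E 33-37 | G 37-46 |
Completion: A=1  B=33  C=11  D=18  E=37  F=23  G=46
Turnaround (C−A): A=1  B=33  C=11  D=18  E=37  F=23  G=46
Turnaround times: A=1, B=33, C=11, D=18, E=37, F=23, G=46
Average turnaround = (1+33+11+18+37+23+46) / 7 = 169/7 = 24.14

24.14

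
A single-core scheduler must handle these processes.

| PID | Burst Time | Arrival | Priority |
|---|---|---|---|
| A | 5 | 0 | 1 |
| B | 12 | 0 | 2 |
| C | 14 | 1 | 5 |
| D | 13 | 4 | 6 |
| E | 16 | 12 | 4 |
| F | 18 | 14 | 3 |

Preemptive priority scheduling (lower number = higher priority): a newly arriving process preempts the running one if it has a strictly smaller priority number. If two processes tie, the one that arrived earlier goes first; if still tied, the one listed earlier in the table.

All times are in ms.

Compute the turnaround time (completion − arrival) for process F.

Gantt: | A 0-5 | B 5-17 | F 17-35 | E 35-51 | C 51-65 | D 65-78 |
Completion: A=5  B=17  C=65  D=78  E=51  F=35
Turnaround(F) = completion − arrival = 35 − 14 = 21

21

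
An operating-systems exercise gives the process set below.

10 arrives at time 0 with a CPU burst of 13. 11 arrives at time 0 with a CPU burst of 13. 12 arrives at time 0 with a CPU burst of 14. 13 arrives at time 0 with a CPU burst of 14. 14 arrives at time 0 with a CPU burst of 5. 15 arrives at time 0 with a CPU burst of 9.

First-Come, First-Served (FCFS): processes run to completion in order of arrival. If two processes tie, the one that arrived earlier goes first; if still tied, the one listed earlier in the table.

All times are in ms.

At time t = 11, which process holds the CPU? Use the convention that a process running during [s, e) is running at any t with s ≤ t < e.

Schedule: | 10 0-13 | 11 13-26 | 12 26-40 | 13 40-54 | 14 54-59 | 15 59-68 |
Completion: 10=13  11=26  12=40  13=54  14=59  15=68
Turnaround (C−A): 10=13  11=26  12=40  13=54  14=59  15=68

10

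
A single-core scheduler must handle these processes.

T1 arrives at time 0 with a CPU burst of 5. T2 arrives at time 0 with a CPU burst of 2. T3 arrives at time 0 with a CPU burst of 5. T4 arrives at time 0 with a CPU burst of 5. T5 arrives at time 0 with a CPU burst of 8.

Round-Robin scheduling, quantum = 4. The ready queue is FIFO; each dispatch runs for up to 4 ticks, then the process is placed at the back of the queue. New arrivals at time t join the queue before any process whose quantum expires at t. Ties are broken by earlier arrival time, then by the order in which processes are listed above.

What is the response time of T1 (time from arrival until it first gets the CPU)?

0

Timeline: | T1 0-4 | T2 4-6 | T3 6-10 | T4 10-14 | T5 14-18 | T1 18-19 | T3 19-20 | T4 20-21 | T5 21-25 |
Completion: T1=19  T2=6  T3=20  T4=21  T5=25
Turnaround (C−A): T1=19  T2=6  T3=20  T4=21  T5=25
Response(T1) = first start − arrival = 0 − 0 = 0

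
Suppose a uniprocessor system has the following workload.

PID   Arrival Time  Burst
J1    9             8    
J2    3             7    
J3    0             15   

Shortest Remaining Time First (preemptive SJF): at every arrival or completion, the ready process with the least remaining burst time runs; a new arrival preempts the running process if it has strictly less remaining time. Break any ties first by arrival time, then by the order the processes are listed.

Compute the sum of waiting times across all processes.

16

Schedule: | J3 0-3 | J2 3-10 | J1 10-18 | J3 18-30 |
Completion: J1=18  J2=10  J3=30
Waiting = turnaround − burst: J1=1, J2=0, J3=15
Total waiting = 1 + 0 + 15 = 16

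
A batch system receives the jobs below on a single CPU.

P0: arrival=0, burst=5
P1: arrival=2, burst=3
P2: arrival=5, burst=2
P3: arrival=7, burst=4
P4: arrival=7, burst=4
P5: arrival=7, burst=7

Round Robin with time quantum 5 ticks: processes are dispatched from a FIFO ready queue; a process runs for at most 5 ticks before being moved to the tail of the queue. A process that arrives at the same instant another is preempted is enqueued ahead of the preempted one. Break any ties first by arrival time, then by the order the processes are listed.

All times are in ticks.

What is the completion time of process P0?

Gantt: | P0 0-5 | P1 5-8 | P2 8-10 | P3 10-14 | P4 14-18 | P5 18-25 |
Completion: P0=5  P1=8  P2=10  P3=14  P4=18  P5=25
Turnaround (C−A): P0=5  P1=6  P2=5  P3=7  P4=11  P5=18

5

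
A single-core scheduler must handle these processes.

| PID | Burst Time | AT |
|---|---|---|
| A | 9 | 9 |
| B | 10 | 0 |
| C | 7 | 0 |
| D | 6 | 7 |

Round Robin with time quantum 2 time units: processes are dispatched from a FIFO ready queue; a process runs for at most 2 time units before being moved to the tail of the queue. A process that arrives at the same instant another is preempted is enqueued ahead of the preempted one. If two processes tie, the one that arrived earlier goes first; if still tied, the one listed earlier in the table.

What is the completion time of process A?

32

Timeline: | B 0-2 | C 2-4 | B 4-6 | C 6-8 | B 8-10 | D 10-12 | C 12-14 | A 14-16 | B 16-18 | D 18-20 | C 20-21 | A 21-23 | B 23-25 | D 25-27 | A 27-32 |
Completion: A=32  B=25  C=21  D=27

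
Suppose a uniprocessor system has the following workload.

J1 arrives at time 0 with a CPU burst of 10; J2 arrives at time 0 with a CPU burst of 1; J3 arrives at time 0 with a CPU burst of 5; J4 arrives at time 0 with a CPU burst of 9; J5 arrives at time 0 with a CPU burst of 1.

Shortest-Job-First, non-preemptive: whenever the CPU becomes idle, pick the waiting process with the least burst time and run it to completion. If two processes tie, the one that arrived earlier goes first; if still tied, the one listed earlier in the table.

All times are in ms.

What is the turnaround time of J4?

16

Timeline: | J2 0-1 | J5 1-2 | J3 2-7 | J4 7-16 | J1 16-26 |
Completion: J1=26  J2=1  J3=7  J4=16  J5=2
Turnaround (C−A): J1=26  J2=1  J3=7  J4=16  J5=2
Turnaround(J4) = completion − arrival = 16 − 0 = 16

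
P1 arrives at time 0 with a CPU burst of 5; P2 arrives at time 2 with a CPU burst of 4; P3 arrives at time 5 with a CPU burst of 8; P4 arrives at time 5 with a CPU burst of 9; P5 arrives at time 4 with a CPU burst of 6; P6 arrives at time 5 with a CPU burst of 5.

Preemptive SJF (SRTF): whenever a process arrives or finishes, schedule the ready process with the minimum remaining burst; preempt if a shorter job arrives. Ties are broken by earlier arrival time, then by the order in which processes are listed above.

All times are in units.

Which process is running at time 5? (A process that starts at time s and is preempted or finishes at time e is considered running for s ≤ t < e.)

P2

Schedule: | P1 0-5 | P2 5-9 | P6 9-14 | P5 14-20 | P3 20-28 | P4 28-37 |
Completion: P1=5  P2=9  P3=28  P4=37  P5=20  P6=14
Turnaround (C−A): P1=5  P2=7  P3=23  P4=32  P5=16  P6=9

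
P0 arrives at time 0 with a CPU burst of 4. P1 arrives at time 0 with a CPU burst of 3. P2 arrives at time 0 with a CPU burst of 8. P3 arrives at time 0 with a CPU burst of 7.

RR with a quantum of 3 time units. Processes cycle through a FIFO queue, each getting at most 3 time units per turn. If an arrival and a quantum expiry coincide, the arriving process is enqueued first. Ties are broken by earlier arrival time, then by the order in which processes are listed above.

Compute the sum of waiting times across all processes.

Timeline: | P0 0-3 | P1 3-6 | P2 6-9 | P3 9-12 | P0 12-13 | P2 13-16 | P3 16-19 | P2 19-21 | P3 21-22 |
Completion: P0=13  P1=6  P2=21  P3=22
Waiting = turnaround − burst: P0=9, P1=3, P2=13, P3=15
Total waiting = 9 + 3 + 13 + 15 = 40

40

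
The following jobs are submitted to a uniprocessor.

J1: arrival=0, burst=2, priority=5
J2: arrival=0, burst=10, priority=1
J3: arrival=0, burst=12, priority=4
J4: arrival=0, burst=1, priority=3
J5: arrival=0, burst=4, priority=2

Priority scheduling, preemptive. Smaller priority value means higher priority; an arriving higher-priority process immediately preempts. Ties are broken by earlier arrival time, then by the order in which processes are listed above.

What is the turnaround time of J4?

15

Timeline: | J2 0-10 | J5 10-14 | J4 14-15 | J3 15-27 | J1 27-29 |
Completion: J1=29  J2=10  J3=27  J4=15  J5=14
Turnaround (C−A): J1=29  J2=10  J3=27  J4=15  J5=14
Turnaround(J4) = completion − arrival = 15 − 0 = 15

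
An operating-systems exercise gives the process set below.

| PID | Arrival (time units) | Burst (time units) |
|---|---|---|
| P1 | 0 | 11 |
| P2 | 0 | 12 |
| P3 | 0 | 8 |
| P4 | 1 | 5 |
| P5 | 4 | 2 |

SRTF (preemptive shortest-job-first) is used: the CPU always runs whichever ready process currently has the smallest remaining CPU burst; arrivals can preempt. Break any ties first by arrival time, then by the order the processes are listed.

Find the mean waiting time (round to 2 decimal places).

Gantt: | P3 0-1 | P4 1-6 | P5 6-8 | P3 8-15 | P1 15-26 | P2 26-38 |
Completion: P1=26  P2=38  P3=15  P4=6  P5=8
Turnaround (C−A): P1=26  P2=38  P3=15  P4=5  P5=4
Waiting times: P1=15, P2=26, P3=7, P4=0, P5=2
Average waiting = (15+26+7+0+2) / 5 = 50/5 = 10.00

10.00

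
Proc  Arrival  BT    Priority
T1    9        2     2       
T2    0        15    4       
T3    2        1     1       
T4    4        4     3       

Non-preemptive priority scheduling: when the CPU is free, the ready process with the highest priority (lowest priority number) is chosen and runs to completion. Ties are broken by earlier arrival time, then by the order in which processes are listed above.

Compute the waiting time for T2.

Schedule: | T2 0-15 | T3 15-16 | T1 16-18 | T4 18-22 |
Completion: T1=18  T2=15  T3=16  T4=22
Waiting(T2) = turnaround − burst = 15 − 15 = 0

0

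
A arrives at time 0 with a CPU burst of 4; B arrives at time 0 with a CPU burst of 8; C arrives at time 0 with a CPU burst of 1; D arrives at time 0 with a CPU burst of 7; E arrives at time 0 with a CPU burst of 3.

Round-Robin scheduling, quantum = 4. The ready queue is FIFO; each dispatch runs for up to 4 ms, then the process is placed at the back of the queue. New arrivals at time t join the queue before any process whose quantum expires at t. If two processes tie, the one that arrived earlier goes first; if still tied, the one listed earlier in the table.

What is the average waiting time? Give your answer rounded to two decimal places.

9.80

Gantt: | A 0-4 | B 4-8 | C 8-9 | D 9-13 | E 13-16 | B 16-20 | D 20-23 |
Completion: A=4  B=20  C=9  D=23  E=16
Waiting times: A=0, B=12, C=8, D=16, E=13
Average waiting = (0+12+8+16+13) / 5 = 49/5 = 9.80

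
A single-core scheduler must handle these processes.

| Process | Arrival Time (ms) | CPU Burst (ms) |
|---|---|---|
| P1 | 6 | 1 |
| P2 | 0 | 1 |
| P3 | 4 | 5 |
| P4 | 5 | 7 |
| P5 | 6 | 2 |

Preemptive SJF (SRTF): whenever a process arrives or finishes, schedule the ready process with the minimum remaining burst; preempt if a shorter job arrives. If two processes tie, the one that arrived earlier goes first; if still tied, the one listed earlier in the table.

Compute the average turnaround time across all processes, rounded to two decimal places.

5.40

Schedule: | P2 0-1 | idle 1-4 | P3 4-6 | P1 6-7 | P5 7-9 | P3 9-12 | P4 12-19 |
Completion: P1=7  P2=1  P3=12  P4=19  P5=9
Turnaround (C−A): P1=1  P2=1  P3=8  P4=14  P5=3
Turnaround times: P1=1, P2=1, P3=8, P4=14, P5=3
Average turnaround = (1+1+8+14+3) / 5 = 27/5 = 5.40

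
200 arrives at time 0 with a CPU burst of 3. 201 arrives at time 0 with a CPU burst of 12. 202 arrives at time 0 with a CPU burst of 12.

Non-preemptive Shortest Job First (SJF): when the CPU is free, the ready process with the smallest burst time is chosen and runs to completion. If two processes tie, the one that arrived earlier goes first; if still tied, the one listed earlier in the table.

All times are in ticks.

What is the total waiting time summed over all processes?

Gantt: | 200 0-3 | 201 3-15 | 202 15-27 |
Completion: 200=3  201=15  202=27
Waiting = turnaround − burst: 200=0, 201=3, 202=15
Total waiting = 0 + 3 + 15 = 18

18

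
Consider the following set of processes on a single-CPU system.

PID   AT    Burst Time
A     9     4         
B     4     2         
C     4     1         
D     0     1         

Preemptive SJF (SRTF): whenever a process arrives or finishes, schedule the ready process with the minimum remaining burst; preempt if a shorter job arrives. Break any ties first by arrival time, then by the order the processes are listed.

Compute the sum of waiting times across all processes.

Timeline: | D 0-1 | idle 1-4 | C 4-5 | B 5-7 | idle 7-9 | A 9-13 |
Completion: A=13  B=7  C=5  D=1
Waiting = turnaround − burst: A=0, B=1, C=0, D=0
Total waiting = 0 + 1 + 0 + 0 = 1

1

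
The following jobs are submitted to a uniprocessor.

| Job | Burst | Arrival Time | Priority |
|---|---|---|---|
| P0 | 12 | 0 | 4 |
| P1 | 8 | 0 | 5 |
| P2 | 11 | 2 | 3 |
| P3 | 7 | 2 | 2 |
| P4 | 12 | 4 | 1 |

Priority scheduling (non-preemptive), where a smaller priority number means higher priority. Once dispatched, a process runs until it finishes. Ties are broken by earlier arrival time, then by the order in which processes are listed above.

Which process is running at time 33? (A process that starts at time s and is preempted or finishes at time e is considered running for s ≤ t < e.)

Schedule: | P0 0-12 | P4 12-24 | P3 24-31 | P2 31-42 | P1 42-50 |
Completion: P0=12  P1=50  P2=42  P3=31  P4=24
Turnaround (C−A): P0=12  P1=50  P2=40  P3=29  P4=20

P2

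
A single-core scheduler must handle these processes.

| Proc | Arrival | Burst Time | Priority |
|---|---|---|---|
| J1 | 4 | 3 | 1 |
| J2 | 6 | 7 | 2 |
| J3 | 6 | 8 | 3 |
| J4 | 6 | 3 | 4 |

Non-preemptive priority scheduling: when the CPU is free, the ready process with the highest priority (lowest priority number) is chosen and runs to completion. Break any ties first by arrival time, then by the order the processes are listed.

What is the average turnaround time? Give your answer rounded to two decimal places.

11.50

Schedule: | idle 0-4 | J1 4-7 | J2 7-14 | J3 14-22 | J4 22-25 |
Completion: J1=7  J2=14  J3=22  J4=25
Turnaround (C−A): J1=3  J2=8  J3=16  J4=19
Turnaround times: J1=3, J2=8, J3=16, J4=19
Average turnaround = (3+8+16+19) / 4 = 46/4 = 11.50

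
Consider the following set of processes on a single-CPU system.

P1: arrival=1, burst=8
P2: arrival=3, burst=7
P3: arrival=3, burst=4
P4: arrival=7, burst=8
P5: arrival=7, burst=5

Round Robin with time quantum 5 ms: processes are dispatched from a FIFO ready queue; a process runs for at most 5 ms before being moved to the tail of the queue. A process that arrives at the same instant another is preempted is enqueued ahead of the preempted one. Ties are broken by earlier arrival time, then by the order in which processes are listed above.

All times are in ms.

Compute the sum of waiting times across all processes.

Schedule: | idle 0-1 | P1 1-6 | P2 6-11 | P3 11-15 | P1 15-18 | P4 18-23 | P5 23-28 | P2 28-30 | P4 30-33 |
Completion: P1=18  P2=30  P3=15  P4=33  P5=28
Waiting = turnaround − burst: P1=9, P2=20, P3=8, P4=18, P5=16
Total waiting = 9 + 20 + 8 + 18 + 16 = 71

71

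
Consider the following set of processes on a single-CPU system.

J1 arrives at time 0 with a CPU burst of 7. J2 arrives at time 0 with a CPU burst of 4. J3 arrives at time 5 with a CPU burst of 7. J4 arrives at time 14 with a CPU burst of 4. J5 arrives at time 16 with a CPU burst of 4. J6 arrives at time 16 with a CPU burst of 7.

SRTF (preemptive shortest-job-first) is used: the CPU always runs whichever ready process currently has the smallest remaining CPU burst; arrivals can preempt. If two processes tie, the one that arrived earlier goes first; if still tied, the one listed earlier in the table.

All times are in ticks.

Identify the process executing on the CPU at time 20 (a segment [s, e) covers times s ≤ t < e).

Timeline: | J2 0-4 | J1 4-11 | J3 11-18 | J4 18-22 | J5 22-26 | J6 26-33 |
Completion: J1=11  J2=4  J3=18  J4=22  J5=26  J6=33
Turnaround (C−A): J1=11  J2=4  J3=13  J4=8  J5=10  J6=17

J4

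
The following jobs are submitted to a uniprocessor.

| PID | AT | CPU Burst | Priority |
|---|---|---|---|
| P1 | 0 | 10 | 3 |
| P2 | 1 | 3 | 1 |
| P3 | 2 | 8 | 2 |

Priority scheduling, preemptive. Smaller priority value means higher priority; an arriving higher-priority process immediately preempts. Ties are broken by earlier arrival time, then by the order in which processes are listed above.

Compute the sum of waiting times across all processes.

13

Gantt: | P1 0-1 | P2 1-4 | P3 4-12 | P1 12-21 |
Completion: P1=21  P2=4  P3=12
Turnaround (C−A): P1=21  P2=3  P3=10
Waiting = turnaround − burst: P1=11, P2=0, P3=2
Total waiting = 11 + 0 + 2 = 13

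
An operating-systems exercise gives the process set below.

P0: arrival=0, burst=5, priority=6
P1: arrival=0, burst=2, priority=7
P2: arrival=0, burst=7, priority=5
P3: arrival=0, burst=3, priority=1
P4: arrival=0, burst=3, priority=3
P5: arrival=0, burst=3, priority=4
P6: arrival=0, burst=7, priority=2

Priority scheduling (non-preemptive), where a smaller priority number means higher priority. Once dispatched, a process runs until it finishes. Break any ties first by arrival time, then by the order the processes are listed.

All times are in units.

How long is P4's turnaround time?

Schedule: | P3 0-3 | P6 3-10 | P4 10-13 | P5 13-16 | P2 16-23 | P0 23-28 | P1 28-30 |
Completion: P0=28  P1=30  P2=23  P3=3  P4=13  P5=16  P6=10
Turnaround(P4) = completion − arrival = 13 − 0 = 13

13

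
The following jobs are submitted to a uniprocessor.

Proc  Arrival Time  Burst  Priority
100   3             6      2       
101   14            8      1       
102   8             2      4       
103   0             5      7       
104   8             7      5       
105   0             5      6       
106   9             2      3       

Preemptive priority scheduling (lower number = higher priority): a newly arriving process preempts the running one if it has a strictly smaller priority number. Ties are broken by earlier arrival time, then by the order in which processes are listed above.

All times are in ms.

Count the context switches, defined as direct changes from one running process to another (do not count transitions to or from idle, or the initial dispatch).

8

Timeline: | 105 0-3 | 100 3-9 | 106 9-11 | 102 11-13 | 104 13-14 | 101 14-22 | 104 22-28 | 105 28-30 | 103 30-35 |
Completion: 100=9  101=22  102=13  103=35  104=28  105=30  106=11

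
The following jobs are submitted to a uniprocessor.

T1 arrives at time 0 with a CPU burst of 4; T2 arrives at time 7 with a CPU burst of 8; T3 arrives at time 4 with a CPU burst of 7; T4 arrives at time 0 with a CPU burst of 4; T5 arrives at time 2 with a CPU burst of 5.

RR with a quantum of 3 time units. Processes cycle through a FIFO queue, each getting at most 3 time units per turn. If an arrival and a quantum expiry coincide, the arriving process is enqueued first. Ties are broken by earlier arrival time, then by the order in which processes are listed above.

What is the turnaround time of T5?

17

Schedule: | T1 0-3 | T4 3-6 | T5 6-9 | T1 9-10 | T3 10-13 | T4 13-14 | T2 14-17 | T5 17-19 | T3 19-22 | T2 22-25 | T3 25-26 | T2 26-28 |
Completion: T1=10  T2=28  T3=26  T4=14  T5=19
Turnaround(T5) = completion − arrival = 19 − 2 = 17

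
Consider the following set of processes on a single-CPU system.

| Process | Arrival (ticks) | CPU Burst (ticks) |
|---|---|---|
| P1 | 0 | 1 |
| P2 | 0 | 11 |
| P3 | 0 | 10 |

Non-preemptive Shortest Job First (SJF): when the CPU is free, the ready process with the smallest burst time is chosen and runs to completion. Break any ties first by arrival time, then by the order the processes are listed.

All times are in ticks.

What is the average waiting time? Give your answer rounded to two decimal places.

4.00

Gantt: | P1 0-1 | P3 1-11 | P2 11-22 |
Completion: P1=1  P2=22  P3=11
Turnaround (C−A): P1=1  P2=22  P3=11
Waiting times: P1=0, P2=11, P3=1
Average waiting = (0+11+1) / 3 = 12/3 = 4.00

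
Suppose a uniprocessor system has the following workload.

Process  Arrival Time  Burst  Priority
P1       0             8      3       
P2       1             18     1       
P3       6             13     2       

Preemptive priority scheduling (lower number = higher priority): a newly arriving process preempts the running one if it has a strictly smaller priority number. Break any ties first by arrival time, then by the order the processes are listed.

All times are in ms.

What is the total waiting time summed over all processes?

Timeline: | P1 0-1 | P2 1-19 | P3 19-32 | P1 32-39 |
Completion: P1=39  P2=19  P3=32
Turnaround (C−A): P1=39  P2=18  P3=26
Waiting = turnaround − burst: P1=31, P2=0, P3=13
Total waiting = 31 + 0 + 13 = 44

44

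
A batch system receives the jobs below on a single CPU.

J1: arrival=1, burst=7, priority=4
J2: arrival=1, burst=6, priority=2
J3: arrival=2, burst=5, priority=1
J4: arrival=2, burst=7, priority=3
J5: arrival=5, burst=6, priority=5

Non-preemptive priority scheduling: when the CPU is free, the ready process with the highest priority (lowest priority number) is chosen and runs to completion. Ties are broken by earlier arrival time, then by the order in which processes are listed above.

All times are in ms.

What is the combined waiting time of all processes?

Timeline: | idle 0-1 | J2 1-7 | J3 7-12 | J4 12-19 | J1 19-26 | J5 26-32 |
Completion: J1=26  J2=7  J3=12  J4=19  J5=32
Waiting = turnaround − burst: J1=18, J2=0, J3=5, J4=10, J5=21
Total waiting = 18 + 0 + 5 + 10 + 21 = 54

54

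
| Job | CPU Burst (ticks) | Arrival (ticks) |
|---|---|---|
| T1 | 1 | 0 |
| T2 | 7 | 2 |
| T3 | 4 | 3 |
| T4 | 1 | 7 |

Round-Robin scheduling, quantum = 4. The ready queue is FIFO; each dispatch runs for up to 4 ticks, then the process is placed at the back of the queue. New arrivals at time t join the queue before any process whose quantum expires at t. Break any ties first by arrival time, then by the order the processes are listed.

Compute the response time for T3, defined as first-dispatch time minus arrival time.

Gantt: | T1 0-1 | idle 1-2 | T2 2-6 | T3 6-10 | T2 10-13 | T4 13-14 |
Completion: T1=1  T2=13  T3=10  T4=14
Turnaround (C−A): T1=1  T2=11  T3=7  T4=7
Response(T3) = first start − arrival = 6 − 3 = 3

3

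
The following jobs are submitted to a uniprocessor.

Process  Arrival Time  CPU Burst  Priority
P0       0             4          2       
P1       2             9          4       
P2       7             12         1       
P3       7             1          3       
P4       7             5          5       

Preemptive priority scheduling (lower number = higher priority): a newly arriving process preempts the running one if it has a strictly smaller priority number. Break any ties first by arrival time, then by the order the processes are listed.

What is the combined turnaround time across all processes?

Schedule: | P0 0-4 | P1 4-7 | P2 7-19 | P3 19-20 | P1 20-26 | P4 26-31 |
Completion: P0=4  P1=26  P2=19  P3=20  P4=31
Turnaround (C−A): P0=4  P1=24  P2=12  P3=13  P4=24
Turnaround = completion − arrival: P0=4, P1=24, P2=12, P3=13, P4=24
Total turnaround = 4 + 24 + 12 + 13 + 24 = 77

77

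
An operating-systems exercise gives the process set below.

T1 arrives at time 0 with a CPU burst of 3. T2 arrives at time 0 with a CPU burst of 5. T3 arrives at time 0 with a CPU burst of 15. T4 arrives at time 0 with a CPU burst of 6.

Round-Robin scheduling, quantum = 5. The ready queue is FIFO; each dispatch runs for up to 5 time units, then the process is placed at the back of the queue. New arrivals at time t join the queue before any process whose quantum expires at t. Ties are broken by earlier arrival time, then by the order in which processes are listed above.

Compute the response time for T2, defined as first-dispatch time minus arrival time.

Gantt: | T1 0-3 | T2 3-8 | T3 8-13 | T4 13-18 | T3 18-23 | T4 23-24 | T3 24-29 |
Completion: T1=3  T2=8  T3=29  T4=24
Turnaround (C−A): T1=3  T2=8  T3=29  T4=24
Response(T2) = first start − arrival = 3 − 0 = 3

3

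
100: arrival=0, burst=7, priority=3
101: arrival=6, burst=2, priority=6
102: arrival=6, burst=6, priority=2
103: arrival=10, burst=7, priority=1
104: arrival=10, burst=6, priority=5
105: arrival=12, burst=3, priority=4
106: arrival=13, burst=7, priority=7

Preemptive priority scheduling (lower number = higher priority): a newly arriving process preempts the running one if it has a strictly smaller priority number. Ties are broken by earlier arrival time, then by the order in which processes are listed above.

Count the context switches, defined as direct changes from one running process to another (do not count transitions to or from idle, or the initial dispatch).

Gantt: | 100 0-6 | 102 6-10 | 103 10-17 | 102 17-19 | 100 19-20 | 105 20-23 | 104 23-29 | 101 29-31 | 106 31-38 |
Completion: 100=20  101=31  102=19  103=17  104=29  105=23  106=38
Turnaround (C−A): 100=20  101=25  102=13  103=7  104=19  105=11  106=25

8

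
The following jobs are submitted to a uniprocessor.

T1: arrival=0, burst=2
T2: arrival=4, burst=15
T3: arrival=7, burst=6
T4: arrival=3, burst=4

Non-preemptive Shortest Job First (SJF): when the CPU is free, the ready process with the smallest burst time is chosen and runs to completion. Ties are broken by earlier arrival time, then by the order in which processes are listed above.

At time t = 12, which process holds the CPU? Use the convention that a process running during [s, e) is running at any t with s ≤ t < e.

Schedule: | T1 0-2 | idle 2-3 | T4 3-7 | T3 7-13 | T2 13-28 |
Completion: T1=2  T2=28  T3=13  T4=7
Turnaround (C−A): T1=2  T2=24  T3=6  T4=4

T3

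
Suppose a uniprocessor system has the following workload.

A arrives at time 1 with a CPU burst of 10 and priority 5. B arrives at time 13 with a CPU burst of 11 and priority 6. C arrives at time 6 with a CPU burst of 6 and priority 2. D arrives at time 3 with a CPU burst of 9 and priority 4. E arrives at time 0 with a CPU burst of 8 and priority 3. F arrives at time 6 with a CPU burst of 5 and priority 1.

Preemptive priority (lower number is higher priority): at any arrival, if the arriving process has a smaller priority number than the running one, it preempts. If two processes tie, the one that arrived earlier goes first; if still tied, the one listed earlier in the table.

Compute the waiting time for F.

0

Schedule: | E 0-6 | F 6-11 | C 11-17 | E 17-19 | D 19-28 | A 28-38 | B 38-49 |
Completion: A=38  B=49  C=17  D=28  E=19  F=11
Turnaround (C−A): A=37  B=36  C=11  D=25  E=19  F=5
Waiting(F) = turnaround − burst = 5 − 5 = 0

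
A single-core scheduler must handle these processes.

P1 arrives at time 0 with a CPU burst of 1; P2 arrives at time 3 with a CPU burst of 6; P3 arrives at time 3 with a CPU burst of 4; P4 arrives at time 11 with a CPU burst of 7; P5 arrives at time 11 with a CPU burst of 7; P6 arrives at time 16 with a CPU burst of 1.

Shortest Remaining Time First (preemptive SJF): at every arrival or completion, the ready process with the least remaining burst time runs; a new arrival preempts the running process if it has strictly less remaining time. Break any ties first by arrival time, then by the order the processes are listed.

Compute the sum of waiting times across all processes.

Gantt: | P1 0-1 | idle 1-3 | P3 3-7 | P2 7-13 | P4 13-16 | P6 16-17 | P4 17-21 | P5 21-28 |
Completion: P1=1  P2=13  P3=7  P4=21  P5=28  P6=17
Turnaround (C−A): P1=1  P2=10  P3=4  P4=10  P5=17  P6=1
Waiting = turnaround − burst: P1=0, P2=4, P3=0, P4=3, P5=10, P6=0
Total waiting = 0 + 4 + 0 + 3 + 10 + 0 = 17

17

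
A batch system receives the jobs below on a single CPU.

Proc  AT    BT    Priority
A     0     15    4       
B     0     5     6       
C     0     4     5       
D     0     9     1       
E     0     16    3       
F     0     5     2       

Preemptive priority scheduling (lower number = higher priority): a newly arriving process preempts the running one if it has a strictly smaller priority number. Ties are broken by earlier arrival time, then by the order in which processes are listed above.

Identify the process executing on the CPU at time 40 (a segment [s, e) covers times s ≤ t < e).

Schedule: | D 0-9 | F 9-14 | E 14-30 | A 30-45 | C 45-49 | B 49-54 |
Completion: A=45  B=54  C=49  D=9  E=30  F=14
Turnaround (C−A): A=45  B=54  C=49  D=9  E=30  F=14

A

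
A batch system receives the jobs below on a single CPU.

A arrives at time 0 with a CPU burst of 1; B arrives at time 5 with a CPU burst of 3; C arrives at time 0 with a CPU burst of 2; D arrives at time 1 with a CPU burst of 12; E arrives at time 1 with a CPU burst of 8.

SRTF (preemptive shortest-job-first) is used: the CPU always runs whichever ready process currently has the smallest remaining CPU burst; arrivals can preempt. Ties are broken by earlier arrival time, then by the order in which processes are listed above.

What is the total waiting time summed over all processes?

Gantt: | A 0-1 | C 1-3 | E 3-5 | B 5-8 | E 8-14 | D 14-26 |
Completion: A=1  B=8  C=3  D=26  E=14
Waiting = turnaround − burst: A=0, B=0, C=1, D=13, E=5
Total waiting = 0 + 0 + 1 + 13 + 5 = 19

19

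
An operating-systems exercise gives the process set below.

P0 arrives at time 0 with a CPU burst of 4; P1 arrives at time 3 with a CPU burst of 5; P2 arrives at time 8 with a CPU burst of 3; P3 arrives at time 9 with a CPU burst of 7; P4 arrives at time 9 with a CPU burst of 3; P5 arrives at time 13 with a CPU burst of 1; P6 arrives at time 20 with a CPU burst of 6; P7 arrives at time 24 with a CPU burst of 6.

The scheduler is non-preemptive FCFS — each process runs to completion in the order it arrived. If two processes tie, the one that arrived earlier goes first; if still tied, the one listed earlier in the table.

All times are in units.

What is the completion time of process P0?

4

Gantt: | P0 0-4 | P1 4-9 | P2 9-12 | P3 12-19 | P4 19-22 | P5 22-23 | P6 23-29 | P7 29-35 |
Completion: P0=4  P1=9  P2=12  P3=19  P4=22  P5=23  P6=29  P7=35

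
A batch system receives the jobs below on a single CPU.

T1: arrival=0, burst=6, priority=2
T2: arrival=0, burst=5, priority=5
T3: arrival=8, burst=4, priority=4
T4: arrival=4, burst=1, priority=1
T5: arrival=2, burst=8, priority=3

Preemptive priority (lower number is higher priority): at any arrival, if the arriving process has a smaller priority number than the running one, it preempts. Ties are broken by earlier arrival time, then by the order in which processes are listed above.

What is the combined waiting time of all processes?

32

Timeline: | T1 0-4 | T4 4-5 | T1 5-7 | T5 7-15 | T3 15-19 | T2 19-24 |
Completion: T1=7  T2=24  T3=19  T4=5  T5=15
Waiting = turnaround − burst: T1=1, T2=19, T3=7, T4=0, T5=5
Total waiting = 1 + 19 + 7 + 0 + 5 = 32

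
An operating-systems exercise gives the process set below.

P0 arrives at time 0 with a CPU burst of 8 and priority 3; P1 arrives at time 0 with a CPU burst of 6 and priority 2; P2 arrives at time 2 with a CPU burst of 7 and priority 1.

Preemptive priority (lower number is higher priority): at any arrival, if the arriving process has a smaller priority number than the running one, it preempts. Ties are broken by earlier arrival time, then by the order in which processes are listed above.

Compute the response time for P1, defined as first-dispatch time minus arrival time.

0

Timeline: | P1 0-2 | P2 2-9 | P1 9-13 | P0 13-21 |
Completion: P0=21  P1=13  P2=9
Turnaround (C−A): P0=21  P1=13  P2=7
Response(P1) = first start − arrival = 0 − 0 = 0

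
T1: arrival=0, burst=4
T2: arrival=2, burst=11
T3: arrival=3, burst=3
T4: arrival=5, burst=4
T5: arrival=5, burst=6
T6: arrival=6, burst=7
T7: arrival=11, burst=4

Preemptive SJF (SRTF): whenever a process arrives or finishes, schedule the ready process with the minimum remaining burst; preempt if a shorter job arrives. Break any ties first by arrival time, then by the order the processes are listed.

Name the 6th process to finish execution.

T6

Timeline: | T1 0-4 | T3 4-7 | T4 7-11 | T7 11-15 | T5 15-21 | T6 21-28 | T2 28-39 |
Completion: T1=4  T2=39  T3=7  T4=11  T5=21  T6=28  T7=15
Finish order: T1 → T3 → T4 → T7 → T5 → T6 → T2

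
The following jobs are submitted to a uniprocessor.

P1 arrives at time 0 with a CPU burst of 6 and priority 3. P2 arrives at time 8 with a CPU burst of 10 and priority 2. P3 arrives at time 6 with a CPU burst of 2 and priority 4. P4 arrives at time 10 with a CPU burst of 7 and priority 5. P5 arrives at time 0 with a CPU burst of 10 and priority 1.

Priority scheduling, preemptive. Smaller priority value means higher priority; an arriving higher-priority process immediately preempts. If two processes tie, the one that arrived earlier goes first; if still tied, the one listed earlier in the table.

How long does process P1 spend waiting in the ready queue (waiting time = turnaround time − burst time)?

20

Gantt: | P5 0-10 | P2 10-20 | P1 20-26 | P3 26-28 | P4 28-35 |
Completion: P1=26  P2=20  P3=28  P4=35  P5=10
Waiting(P1) = turnaround − burst = 26 − 6 = 20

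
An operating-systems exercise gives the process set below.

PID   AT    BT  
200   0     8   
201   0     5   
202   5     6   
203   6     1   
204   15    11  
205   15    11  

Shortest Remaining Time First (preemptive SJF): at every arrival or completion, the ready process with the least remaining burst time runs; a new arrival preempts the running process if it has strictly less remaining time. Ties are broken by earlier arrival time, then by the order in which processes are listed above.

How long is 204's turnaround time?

16

Schedule: | 201 0-5 | 202 5-6 | 203 6-7 | 202 7-12 | 200 12-20 | 204 20-31 | 205 31-42 |
Completion: 200=20  201=5  202=12  203=7  204=31  205=42
Turnaround (C−A): 200=20  201=5  202=7  203=1  204=16  205=27
Turnaround(204) = completion − arrival = 31 − 15 = 16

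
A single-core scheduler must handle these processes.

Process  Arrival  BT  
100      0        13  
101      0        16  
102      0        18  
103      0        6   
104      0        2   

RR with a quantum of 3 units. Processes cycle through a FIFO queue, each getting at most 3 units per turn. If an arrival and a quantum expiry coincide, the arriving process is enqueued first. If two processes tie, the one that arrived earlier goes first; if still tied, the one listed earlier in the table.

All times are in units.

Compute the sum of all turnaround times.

192

Gantt: | 100 0-3 | 101 3-6 | 102 6-9 | 103 9-12 | 104 12-14 | 100 14-17 | 101 17-20 | 102 20-23 | 103 23-26 | 100 26-29 | 101 29-32 | 102 32-35 | 100 35-38 | 101 38-41 | 102 41-44 | 100 44-45 | 101 45-48 | 102 48-51 | 101 51-52 | 102 52-55 |
Completion: 100=45  101=52  102=55  103=26  104=14
Turnaround = completion − arrival: 100=45, 101=52, 102=55, 103=26, 104=14
Total turnaround = 45 + 52 + 55 + 26 + 14 = 192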